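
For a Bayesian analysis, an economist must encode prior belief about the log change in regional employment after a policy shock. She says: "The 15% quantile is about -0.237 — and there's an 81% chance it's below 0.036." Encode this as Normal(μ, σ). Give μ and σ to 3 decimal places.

μ = -0.089, σ = 0.143

For Normal(μ,σ), the p-quantile is μ + z_p·σ. Here z_{0.15} = -1.036, z_{0.81} = 0.8779.
So -0.237 = μ − 1.036σ and 0.036 = μ + 0.8779σ.
Subtracting: σ = (0.036 − -0.237)/(0.8779 − (-1.036)) = 0.143.
Then μ = -0.237 − (-1.036)·0.143 = -0.089.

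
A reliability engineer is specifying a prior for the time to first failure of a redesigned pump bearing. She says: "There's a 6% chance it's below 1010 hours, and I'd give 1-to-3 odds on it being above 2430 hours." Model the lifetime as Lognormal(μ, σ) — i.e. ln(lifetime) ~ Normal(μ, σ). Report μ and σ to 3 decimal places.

μ ≈ 7.530, σ ≈ 0.394

If T ~ Lognormal(μ,σ) then ln T ~ Normal(μ,σ), so the p-quantile of ln T is μ + z_p·σ.
ln(1010) = 6.918 and ln(2430) = 7.796; z_{0.06} = -1.555, z_{0.75} = 0.6745.
σ = (7.796 − 6.918)/(0.6745 − (-1.555)) = 0.394.
μ = 6.918 − (-1.555)·0.394 = 7.530.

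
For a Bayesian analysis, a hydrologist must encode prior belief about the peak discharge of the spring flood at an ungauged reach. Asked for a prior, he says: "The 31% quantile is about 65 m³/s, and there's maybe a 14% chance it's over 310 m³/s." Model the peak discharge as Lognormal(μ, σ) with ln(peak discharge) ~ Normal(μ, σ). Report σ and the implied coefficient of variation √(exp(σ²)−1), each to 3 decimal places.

σ ≈ 0.991, CV ≈ 1.293

If T ~ Lognormal(μ,σ) then ln T ~ Normal(μ,σ), so the p-quantile of ln T is μ + z_p·σ.
ln(65) = 4.174 and ln(310) = 5.737; z_{0.31} = -0.4959, z_{0.86} = 1.08.
σ = (5.737 − 4.174)/(1.08 − (-0.4959)) = 0.991.
μ = 4.174 − (-0.4959)·0.991 = 4.666.
CV = √(exp(σ²)−1) = √(exp(0.9823)−1) = 1.293.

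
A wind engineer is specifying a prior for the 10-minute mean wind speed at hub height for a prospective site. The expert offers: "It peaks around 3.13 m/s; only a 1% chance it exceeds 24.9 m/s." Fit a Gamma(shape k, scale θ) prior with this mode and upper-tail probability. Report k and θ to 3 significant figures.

Gamma(k,θ) with k>1 has mode (k−1)θ, so θ = 3.13/(k−1).
Need P(X < 24.9) = 0.99 with θ tied to k this way. Start at k = 2, θ = 3.13: P(X<24.9) ≈ 0.997.
Too high — lower k to spread out. Iterating converges to k ≈ 1.78.
Then θ = 3.13/(1.78−1) ≈ 4.

k ≈ 1.78, θ ≈ 4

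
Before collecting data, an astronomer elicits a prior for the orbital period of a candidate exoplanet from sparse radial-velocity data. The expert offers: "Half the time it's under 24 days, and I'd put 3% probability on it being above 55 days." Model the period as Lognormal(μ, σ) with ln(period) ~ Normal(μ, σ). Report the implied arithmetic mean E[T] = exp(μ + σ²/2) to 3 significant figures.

E[T] ≈ 26.5 days

If T ~ Lognormal(μ,σ) then ln T ~ Normal(μ,σ), so the p-quantile of ln T is μ + z_p·σ.
ln(24) = 3.178 and ln(55) = 4.007; z_{0.5} = 0, z_{0.97} = 1.881.
σ = (4.007 − 3.178)/(1.881 − (0)) = 0.441.
μ = 3.178 − (0)·0.441 = 3.178.
E[T] = exp(μ + σ²/2) = exp(3.178 + 0.0972) = 26.5 days.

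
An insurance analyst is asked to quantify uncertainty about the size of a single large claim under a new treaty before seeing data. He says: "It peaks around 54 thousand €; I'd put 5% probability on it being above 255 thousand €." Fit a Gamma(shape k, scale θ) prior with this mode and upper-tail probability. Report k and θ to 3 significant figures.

k ≈ 2.01, θ ≈ 53.6

Gamma(k,θ) with k>1 has mode (k−1)θ, so θ = 54/(k−1).
Need P(X < 255) = 0.95 with θ tied to k this way. Start at k = 2, θ = 54: P(X<255) ≈ 0.949.
Too low — raise k to concentrate. Iterating converges to k ≈ 2.01.
Then θ = 54/(2.01−1) ≈ 53.6.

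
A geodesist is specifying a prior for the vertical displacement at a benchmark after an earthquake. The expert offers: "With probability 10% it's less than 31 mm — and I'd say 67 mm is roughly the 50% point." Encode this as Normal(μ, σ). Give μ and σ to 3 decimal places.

For Normal(μ,σ), the p-quantile is μ + z_p·σ. Here z_{0.1} = -1.282, z_{0.5} = 0.
So 31 = μ − 1.282σ and 67 = μ + 0σ.
Subtracting: σ = (67 − 31)/(0 − (-1.282)) = 28.091.
Then μ = 31 − (-1.282)·28.091 = 67.000.

μ = 67.000, σ = 28.091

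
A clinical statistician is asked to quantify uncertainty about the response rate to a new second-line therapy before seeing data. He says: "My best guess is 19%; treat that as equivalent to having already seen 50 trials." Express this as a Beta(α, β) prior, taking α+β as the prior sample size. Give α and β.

α = 9.5, β = 40.5

Under the effective-sample-size interpretation, Beta(α, β) has prior mean α/(α+β) and prior sample size α+β.
So α+β = 50 and α/(α+β) = 0.19, giving α = 0.19·50 = 9.5 and β = 50 − 9.5 = 40.5.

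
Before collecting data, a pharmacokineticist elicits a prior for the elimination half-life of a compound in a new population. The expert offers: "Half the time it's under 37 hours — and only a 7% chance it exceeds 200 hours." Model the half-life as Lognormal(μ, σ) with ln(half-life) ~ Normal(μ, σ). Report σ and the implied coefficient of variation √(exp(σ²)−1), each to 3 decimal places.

σ ≈ 1.143, CV ≈ 1.642

If T ~ Lognormal(μ,σ) then ln T ~ Normal(μ,σ), so the p-quantile of ln T is μ + z_p·σ.
ln(37) = 3.611 and ln(200) = 5.298; z_{0.5} = 0, z_{0.93} = 1.476.
σ = (5.298 − 3.611)/(1.476 − (0)) = 1.143.
μ = 3.611 − (0)·1.143 = 3.611.
CV = √(exp(σ²)−1) = √(exp(1.3073)−1) = 1.642.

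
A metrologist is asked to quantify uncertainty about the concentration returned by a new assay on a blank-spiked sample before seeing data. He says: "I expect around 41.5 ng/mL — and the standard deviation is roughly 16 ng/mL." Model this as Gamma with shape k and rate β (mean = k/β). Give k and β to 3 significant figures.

For Gamma(k, rate β): mean = k/β, variance = k/β², so CV = 1/√k.
CV = SD/mean = 16/41.5 = 0.3855, hence k = 1/CV² = 6.73.
Then β = k/mean = 6.73/41.5 = 0.162.

k ≈ 6.73, β ≈ 0.162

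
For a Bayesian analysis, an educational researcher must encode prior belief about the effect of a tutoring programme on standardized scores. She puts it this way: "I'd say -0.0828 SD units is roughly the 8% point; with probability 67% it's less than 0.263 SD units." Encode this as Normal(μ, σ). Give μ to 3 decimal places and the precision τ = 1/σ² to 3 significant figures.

The p-quantile of Normal(μ,σ) is μ + z_p·σ, with z_{0.08} = -1.405 and z_{0.67} = 0.4399.
Eliminate σ: μ = (z₂·x₁ − z₁·x₂)/(z₂ − z₁) = (0.4399·-0.0828 − (-1.405)·0.263)/1.845 = 0.181.
Then σ = (x₂ − x₁)/(z₂ − z₁) = (0.263 − -0.0828)/1.845 = 0.187.
Precision τ = 1/σ² = 1/0.1874² = 28.5.

μ = 0.181, τ = 28.5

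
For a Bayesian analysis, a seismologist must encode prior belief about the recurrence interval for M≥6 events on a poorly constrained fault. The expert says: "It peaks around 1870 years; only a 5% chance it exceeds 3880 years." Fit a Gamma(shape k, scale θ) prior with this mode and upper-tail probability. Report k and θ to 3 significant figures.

Gamma(k,θ) with k>1 has mode (k−1)θ, so θ = 1870/(k−1).
Need P(X < 3880) = 0.95 with θ tied to k this way. Start at k = 2, θ = 1870: P(X<3880) ≈ 0.614.
Too low — raise k to concentrate. Iterating converges to k ≈ 6.19.
Then θ = 1870/(6.19−1) ≈ 360.

k ≈ 6.19, θ ≈ 360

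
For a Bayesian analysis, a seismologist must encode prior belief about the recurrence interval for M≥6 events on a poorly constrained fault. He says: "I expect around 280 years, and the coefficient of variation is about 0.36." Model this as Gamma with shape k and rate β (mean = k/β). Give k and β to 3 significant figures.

For Gamma(k, rate β): mean = k/β, variance = k/β², so CV = 1/√k.
CV = 0.36, hence k = 1/CV² = 7.72.
Then β = k/mean = 7.72/280 = 0.0276.

k ≈ 7.72, β ≈ 0.0276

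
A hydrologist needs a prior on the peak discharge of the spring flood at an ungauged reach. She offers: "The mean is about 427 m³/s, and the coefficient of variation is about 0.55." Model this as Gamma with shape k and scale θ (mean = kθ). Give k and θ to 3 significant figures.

k ≈ 3.31, θ ≈ 129

For Gamma(k, scale θ): mean = kθ, variance = kθ², so CV = 1/√k.
CV = 0.55, hence k = 1/CV² = 3.31.
Then θ = mean/k = 427/3.31 = 129.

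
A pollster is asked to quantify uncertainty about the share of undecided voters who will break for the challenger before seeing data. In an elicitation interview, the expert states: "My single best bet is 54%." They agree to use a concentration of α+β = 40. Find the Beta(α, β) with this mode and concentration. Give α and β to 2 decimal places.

For α,β > 1 the Beta mode is (α−1)/(α+β−2). With α+β = 40, the mode is (α−1)/38.
Set (α−1)/38 = 0.54 → α = 1 + 0.54·38 = 21.52.
β = 40 − α = 18.48.

α = 21.52, β = 18.48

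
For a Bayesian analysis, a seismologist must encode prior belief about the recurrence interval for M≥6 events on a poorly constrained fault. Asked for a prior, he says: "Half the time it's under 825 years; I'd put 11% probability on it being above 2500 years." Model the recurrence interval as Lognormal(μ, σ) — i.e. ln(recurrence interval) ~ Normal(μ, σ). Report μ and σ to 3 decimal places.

μ ≈ 6.715, σ ≈ 0.904

If T ~ Lognormal(μ,σ) then ln T ~ Normal(μ,σ), so the p-quantile of ln T is μ + z_p·σ.
ln(825) = 6.715 and ln(2500) = 7.824; z_{0.5} = 0, z_{0.89} = 1.227.
σ = (7.824 − 6.715)/(1.227 − (0)) = 0.904.
μ = 6.715 − (0)·0.904 = 6.715.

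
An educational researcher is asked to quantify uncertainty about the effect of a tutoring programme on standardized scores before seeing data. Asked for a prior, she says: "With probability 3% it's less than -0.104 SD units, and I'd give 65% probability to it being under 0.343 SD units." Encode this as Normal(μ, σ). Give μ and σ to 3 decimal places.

μ = 0.267, σ = 0.197

The p-quantile of Normal(μ,σ) is μ + z_p·σ, with z_{0.03} = -1.881 and z_{0.65} = 0.3853.
Eliminate σ: μ = (z₂·x₁ − z₁·x₂)/(z₂ − z₁) = (0.3853·-0.104 − (-1.881)·0.343)/2.266 = 0.267.
Then σ = (x₂ − x₁)/(z₂ − z₁) = (0.343 − -0.104)/2.266 = 0.197.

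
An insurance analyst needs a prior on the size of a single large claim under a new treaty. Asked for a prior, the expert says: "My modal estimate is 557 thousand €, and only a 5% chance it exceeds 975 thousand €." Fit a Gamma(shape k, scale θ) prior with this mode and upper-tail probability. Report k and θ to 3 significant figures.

Gamma(k,θ) with k>1 has mode (k−1)θ, so θ = 557/(k−1).
Need P(X < 975) = 0.95 with θ tied to k this way. Start at k = 2, θ = 557: P(X<975) ≈ 0.522.
Too low — raise k to concentrate. Iterating converges to k ≈ 9.9.
Then θ = 557/(9.9−1) ≈ 62.6.

k ≈ 9.9, θ ≈ 62.6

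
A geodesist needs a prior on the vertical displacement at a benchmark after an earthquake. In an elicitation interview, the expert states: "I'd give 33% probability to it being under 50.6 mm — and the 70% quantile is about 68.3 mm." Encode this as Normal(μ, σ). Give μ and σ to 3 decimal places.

μ = 58.675, σ = 18.355

The p-quantile of Normal(μ,σ) is μ + z_p·σ, with z_{0.33} = -0.4399 and z_{0.7} = 0.5244.
Eliminate σ: μ = (z₂·x₁ − z₁·x₂)/(z₂ − z₁) = (0.5244·50.6 − (-0.4399)·68.3)/0.9643 = 58.675.
Then σ = (x₂ − x₁)/(z₂ − z₁) = (68.3 − 50.6)/0.9643 = 18.355.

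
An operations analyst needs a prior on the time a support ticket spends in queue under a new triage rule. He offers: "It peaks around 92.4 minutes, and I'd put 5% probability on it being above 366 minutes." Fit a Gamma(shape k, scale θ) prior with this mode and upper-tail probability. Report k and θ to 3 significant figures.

Gamma(k,θ) with k>1 has mode (k−1)θ, so θ = 92.4/(k−1).
Need P(X < 366) = 0.95 with θ tied to k this way. Start at k = 2, θ = 92.4: P(X<366) ≈ 0.906.
Too low — raise k to concentrate. Iterating converges to k ≈ 2.33.
Then θ = 92.4/(2.33−1) ≈ 69.4.

k ≈ 2.33, θ ≈ 69.4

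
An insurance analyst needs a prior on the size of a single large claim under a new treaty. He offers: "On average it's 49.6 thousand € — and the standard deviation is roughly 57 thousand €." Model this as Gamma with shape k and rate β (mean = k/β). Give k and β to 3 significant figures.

k ≈ 0.757, β ≈ 0.0153

For Gamma(k, rate β): mean = k/β, variance = k/β², so CV = 1/√k.
CV = SD/mean = 57/49.6 = 1.149, hence k = 1/CV² = 0.757.
Then β = k/mean = 0.757/49.6 = 0.0153.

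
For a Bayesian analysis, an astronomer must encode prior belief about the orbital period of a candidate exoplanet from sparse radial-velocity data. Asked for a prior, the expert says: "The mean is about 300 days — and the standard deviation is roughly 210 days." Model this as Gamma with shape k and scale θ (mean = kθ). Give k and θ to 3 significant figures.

k ≈ 2.04, θ ≈ 147

For Gamma(k, scale θ): mean = kθ, variance = kθ², so CV = 1/√k.
CV = SD/mean = 210/300 = 0.7, hence k = 1/CV² = 2.04.
Then θ = mean/k = 300/2.04 = 147.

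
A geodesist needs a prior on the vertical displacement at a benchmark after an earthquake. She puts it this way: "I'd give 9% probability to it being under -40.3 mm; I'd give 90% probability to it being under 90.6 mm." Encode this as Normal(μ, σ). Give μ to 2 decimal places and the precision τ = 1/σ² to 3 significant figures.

For Normal(μ,σ), the p-quantile is μ + z_p·σ. Here z_{0.09} = -1.341, z_{0.9} = 1.282.
So -40.3 = μ − 1.341σ and 90.6 = μ + 1.282σ.
Subtracting: σ = (90.6 − -40.3)/(1.282 − (-1.341)) = 49.92.
Then μ = -40.3 − (-1.341)·49.92 = 26.63.
Precision τ = 1/σ² = 1/49.92² = 0.000401.

μ = 26.63, τ = 0.000401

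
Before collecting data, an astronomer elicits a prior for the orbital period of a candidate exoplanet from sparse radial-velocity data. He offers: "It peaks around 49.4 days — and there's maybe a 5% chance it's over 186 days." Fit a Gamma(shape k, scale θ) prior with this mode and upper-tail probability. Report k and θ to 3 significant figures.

Gamma(k,θ) with k>1 has mode (k−1)θ, so θ = 49.4/(k−1).
Need P(X < 186) = 0.95 with θ tied to k this way. Start at k = 2, θ = 49.4: P(X<186) ≈ 0.890.
Too low — raise k to concentrate. Iterating converges to k ≈ 2.45.
Then θ = 49.4/(2.45−1) ≈ 34.1.

k ≈ 2.45, θ ≈ 34.1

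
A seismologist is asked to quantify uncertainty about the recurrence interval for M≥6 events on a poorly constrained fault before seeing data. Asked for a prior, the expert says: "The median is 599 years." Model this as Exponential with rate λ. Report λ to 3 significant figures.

λ ≈ 0.00116

Exponential median = ln 2 / λ, so λ = ln 2 / 599.0 = 0.00116.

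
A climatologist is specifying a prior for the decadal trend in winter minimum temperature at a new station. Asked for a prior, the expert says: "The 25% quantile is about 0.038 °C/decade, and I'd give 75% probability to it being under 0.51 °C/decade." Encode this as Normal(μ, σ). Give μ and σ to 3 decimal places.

μ = 0.274, σ = 0.350

For Normal(μ,σ), the p-quantile is μ + z_p·σ. Here z_{0.25} = -0.6745, z_{0.75} = 0.6745.
So 0.038 = μ − 0.6745σ and 0.51 = μ + 0.6745σ.
Subtracting: σ = (0.51 − 0.038)/(0.6745 − (-0.6745)) = 0.350.
Then μ = 0.038 − (-0.6745)·0.350 = 0.274.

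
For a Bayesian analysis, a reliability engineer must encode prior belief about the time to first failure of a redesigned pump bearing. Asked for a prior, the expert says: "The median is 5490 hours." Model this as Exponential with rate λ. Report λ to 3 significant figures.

λ ≈ 0.000126

Exponential median = ln 2 / λ, so λ = ln 2 / 5490.0 = 0.000126.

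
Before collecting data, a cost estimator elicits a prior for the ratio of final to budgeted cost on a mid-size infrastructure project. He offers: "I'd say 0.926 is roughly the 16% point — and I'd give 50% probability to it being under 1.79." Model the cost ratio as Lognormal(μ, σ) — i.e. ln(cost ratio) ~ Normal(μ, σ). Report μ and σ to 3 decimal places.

If T ~ Lognormal(μ,σ) then ln T ~ Normal(μ,σ), so the p-quantile of ln T is μ + z_p·σ.
ln(0.926) = -0.07688 and ln(1.79) = 0.5822; z_{0.16} = -0.9945, z_{0.5} = 0.
σ = (0.5822 − -0.07688)/(0 − (-0.9945)) = 0.663.
μ = -0.07688 − (-0.9945)·0.663 = 0.582.

μ ≈ 0.582, σ ≈ 0.663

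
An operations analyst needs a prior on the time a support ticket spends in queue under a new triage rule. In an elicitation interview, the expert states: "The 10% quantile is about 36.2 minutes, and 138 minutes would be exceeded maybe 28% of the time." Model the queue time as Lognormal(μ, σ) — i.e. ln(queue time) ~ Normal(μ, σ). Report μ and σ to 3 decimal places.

If T ~ Lognormal(μ,σ) then ln T ~ Normal(μ,σ), so the p-quantile of ln T is μ + z_p·σ.
ln(36.2) = 3.589 and ln(138) = 4.927; z_{0.1} = -1.282, z_{0.72} = 0.5828.
σ = (4.927 − 3.589)/(0.5828 − (-1.282)) = 0.718.
μ = 3.589 − (-1.282)·0.718 = 4.509.

μ ≈ 4.509, σ ≈ 0.718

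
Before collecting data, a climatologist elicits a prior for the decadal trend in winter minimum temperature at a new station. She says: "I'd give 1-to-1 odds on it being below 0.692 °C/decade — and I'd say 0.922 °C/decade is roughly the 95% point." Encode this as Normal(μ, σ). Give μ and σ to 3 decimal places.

The p-quantile of Normal(μ,σ) is μ + z_p·σ, with z_{0.5} = 0 and z_{0.95} = 1.645.
Eliminate σ: μ = (z₂·x₁ − z₁·x₂)/(z₂ − z₁) = (1.645·0.692 − (0)·0.922)/1.645 = 0.692.
Then σ = (x₂ − x₁)/(z₂ − z₁) = (0.922 − 0.692)/1.645 = 0.140.

μ = 0.692, σ = 0.140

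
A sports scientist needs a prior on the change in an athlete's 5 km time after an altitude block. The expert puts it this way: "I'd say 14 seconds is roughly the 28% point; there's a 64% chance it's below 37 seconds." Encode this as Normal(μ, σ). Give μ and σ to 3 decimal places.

μ = 28.241, σ = 24.434

The p-quantile of Normal(μ,σ) is μ + z_p·σ, with z_{0.28} = -0.5828 and z_{0.64} = 0.3585.
Eliminate σ: μ = (z₂·x₁ − z₁·x₂)/(z₂ − z₁) = (0.3585·14 − (-0.5828)·37)/0.9413 = 28.241.
Then σ = (x₂ − x₁)/(z₂ − z₁) = (37 − 14)/0.9413 = 24.434.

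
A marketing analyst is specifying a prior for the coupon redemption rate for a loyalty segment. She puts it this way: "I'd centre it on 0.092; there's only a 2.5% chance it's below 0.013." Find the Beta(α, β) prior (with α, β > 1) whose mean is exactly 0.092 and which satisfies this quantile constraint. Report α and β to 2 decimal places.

α ≈ 2.12, β ≈ 20.94

With mean 0.092 fixed, write α = 0.092s, β = 0.908s where s = α+β.
Need P(θ < 0.013) = 0.025 under Beta(0.092s, 0.908s). Normal approximation: (q−m)/√(m(1−m)/s) ≈ z_{0.025} = -1.96, so s ≈ 0.092·0.908·(-1.96)²/(0.013−0.092)² = 51.4.
At s = 51.4: P(θ<0.013) ≈ 0.001. Adjusting to match 0.025 gives s ≈ 23.06.
So α = 0.092·23.06 ≈ 2.12, β = 0.908·23.06 ≈ 20.94.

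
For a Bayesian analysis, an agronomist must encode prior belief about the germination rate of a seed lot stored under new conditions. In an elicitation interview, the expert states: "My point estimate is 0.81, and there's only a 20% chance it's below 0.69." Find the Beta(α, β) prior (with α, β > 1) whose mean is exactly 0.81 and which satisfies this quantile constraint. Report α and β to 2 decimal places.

α ≈ 4.67, β ≈ 1.10

With mean 0.81 fixed, write α = 0.81s, β = 0.19s where s = α+β.
Need P(θ < 0.69) = 0.2 under Beta(0.81s, 0.19s). Normal approximation: (q−m)/√(m(1−m)/s) ≈ z_{0.2} = -0.842, so s ≈ 0.81·0.19·(-0.842)²/(0.69−0.81)² = 7.6.
At s = 7.6: P(θ<0.69) ≈ 0.181. Adjusting to match 0.2 gives s ≈ 5.76.
So α = 0.81·5.76 ≈ 4.67, β = 0.19·5.76 ≈ 1.10.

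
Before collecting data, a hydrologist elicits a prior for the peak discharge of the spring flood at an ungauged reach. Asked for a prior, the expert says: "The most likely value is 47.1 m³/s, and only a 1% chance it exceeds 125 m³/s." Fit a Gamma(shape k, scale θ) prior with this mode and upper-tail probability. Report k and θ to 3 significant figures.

Gamma(k,θ) with k>1 has mode (k−1)θ, so θ = 47.1/(k−1).
Need P(X < 125) = 0.99 with θ tied to k this way. Start at k = 2, θ = 47.1: P(X<125) ≈ 0.743.
Too low — raise k to concentrate. Iterating converges to k ≈ 5.86.
Then θ = 47.1/(5.86−1) ≈ 9.69.

k ≈ 5.86, θ ≈ 9.69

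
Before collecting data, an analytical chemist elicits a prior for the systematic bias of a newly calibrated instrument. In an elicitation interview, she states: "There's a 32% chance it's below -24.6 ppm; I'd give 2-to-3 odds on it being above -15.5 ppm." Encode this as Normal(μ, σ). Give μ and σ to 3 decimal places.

μ = -18.697, σ = 12.621

For Normal(μ,σ), the p-quantile is μ + z_p·σ. Here z_{0.32} = -0.4677, z_{0.6} = 0.2533.
So -24.6 = μ − 0.4677σ and -15.5 = μ + 0.2533σ.
Subtracting: σ = (-15.5 − -24.6)/(0.2533 − (-0.4677)) = 12.621.
Then μ = -24.6 − (-0.4677)·12.621 = -18.697.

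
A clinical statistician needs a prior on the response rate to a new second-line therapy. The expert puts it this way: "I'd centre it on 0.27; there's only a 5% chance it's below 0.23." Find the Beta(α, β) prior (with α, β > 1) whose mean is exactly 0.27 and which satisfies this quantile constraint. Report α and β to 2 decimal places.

With mean 0.27 fixed, write α = 0.27s, β = 0.73s where s = α+β.
Need P(θ < 0.23) = 0.05 under Beta(0.27s, 0.73s). Normal approximation: (q−m)/√(m(1−m)/s) ≈ z_{0.05} = -1.64, so s ≈ 0.27·0.73·(-1.64)²/(0.23−0.27)² = 333.3.
At s = 333.3: P(θ<0.23) ≈ 0.046. Adjusting to match 0.05 gives s ≈ 318.90.
So α = 0.27·318.90 ≈ 86.10, β = 0.73·318.90 ≈ 232.80.

α ≈ 86.10, β ≈ 232.80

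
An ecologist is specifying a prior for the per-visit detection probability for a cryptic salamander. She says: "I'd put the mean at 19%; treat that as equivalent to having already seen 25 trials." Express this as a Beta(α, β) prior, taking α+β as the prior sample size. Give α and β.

Under the effective-sample-size interpretation, Beta(α, β) has prior mean α/(α+β) and prior sample size α+β.
So α+β = 25 and α/(α+β) = 0.19, giving α = 0.19·25 = 4.75 and β = 25 − 4.75 = 20.25.

α = 4.75, β = 20.25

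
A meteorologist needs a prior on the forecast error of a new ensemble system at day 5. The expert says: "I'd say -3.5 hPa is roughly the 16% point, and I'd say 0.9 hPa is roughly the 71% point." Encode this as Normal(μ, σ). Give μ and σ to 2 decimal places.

The p-quantile of Normal(μ,σ) is μ + z_p·σ, with z_{0.16} = -0.9945 and z_{0.71} = 0.5534.
Eliminate σ: μ = (z₂·x₁ − z₁·x₂)/(z₂ − z₁) = (0.5534·-3.5 − (-0.9945)·0.9)/1.548 = -0.67.
Then σ = (x₂ − x₁)/(z₂ − z₁) = (0.9 − -3.5)/1.548 = 2.84.

μ = -0.67, σ = 2.84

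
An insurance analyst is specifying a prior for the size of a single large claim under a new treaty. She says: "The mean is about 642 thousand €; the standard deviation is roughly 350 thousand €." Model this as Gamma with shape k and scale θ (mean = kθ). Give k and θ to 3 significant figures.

For Gamma(k, scale θ): mean = kθ, variance = kθ², so CV = 1/√k.
CV = SD/mean = 350/642 = 0.5452, hence k = 1/CV² = 3.36.
Then θ = mean/k = 642/3.36 = 191.

k ≈ 3.36, θ ≈ 191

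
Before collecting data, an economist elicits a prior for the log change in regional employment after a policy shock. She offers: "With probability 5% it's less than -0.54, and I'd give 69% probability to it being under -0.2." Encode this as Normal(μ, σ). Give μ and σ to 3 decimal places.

The p-quantile of Normal(μ,σ) is μ + z_p·σ, with z_{0.05} = -1.645 and z_{0.69} = 0.4959.
Eliminate σ: μ = (z₂·x₁ − z₁·x₂)/(z₂ − z₁) = (0.4959·-0.54 − (-1.645)·-0.2)/2.141 = -0.279.
Then σ = (x₂ − x₁)/(z₂ − z₁) = (-0.2 − -0.54)/2.141 = 0.159.

μ = -0.279, σ = 0.159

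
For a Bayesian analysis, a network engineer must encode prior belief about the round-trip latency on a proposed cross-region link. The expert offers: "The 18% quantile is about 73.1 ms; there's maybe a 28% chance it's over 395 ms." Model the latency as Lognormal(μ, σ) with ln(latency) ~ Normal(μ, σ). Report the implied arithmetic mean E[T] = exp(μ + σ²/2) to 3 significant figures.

E[T] ≈ 386 ms

If T ~ Lognormal(μ,σ) then ln T ~ Normal(μ,σ), so the p-quantile of ln T is μ + z_p·σ.
ln(73.1) = 4.292 and ln(395) = 5.979; z_{0.18} = -0.9154, z_{0.72} = 0.5828.
σ = (5.979 − 4.292)/(0.5828 − (-0.9154)) = 1.126.
μ = 4.292 − (-0.9154)·1.126 = 5.323.
E[T] = exp(μ + σ²/2) = exp(5.323 + 0.6340) = 386 ms.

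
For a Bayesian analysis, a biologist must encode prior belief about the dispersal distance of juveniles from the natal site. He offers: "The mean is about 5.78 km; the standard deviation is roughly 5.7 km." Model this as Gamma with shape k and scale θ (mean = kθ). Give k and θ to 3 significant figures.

k ≈ 1.03, θ ≈ 5.62

For Gamma(k, scale θ): mean = kθ, variance = kθ², so CV = 1/√k.
CV = SD/mean = 5.7/5.78 = 0.9862, hence k = 1/CV² = 1.03.
Then θ = mean/k = 5.78/1.03 = 5.62.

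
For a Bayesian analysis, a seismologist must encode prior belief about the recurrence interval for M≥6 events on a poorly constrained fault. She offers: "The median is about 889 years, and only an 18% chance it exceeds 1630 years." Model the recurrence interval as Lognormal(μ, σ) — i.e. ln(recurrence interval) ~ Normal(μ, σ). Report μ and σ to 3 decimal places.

μ ≈ 6.790, σ ≈ 0.662

If T ~ Lognormal(μ,σ) then ln T ~ Normal(μ,σ), so the p-quantile of ln T is μ + z_p·σ.
ln(889) = 6.79 and ln(1630) = 7.396; z_{0.5} = 0, z_{0.82} = 0.9154.
σ = (7.396 − 6.79)/(0.9154 − (0)) = 0.662.
μ = 6.79 − (0)·0.662 = 6.790.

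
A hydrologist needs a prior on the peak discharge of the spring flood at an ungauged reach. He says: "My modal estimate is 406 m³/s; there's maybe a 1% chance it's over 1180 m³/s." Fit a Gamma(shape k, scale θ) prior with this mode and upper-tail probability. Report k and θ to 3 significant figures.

k ≈ 4.98, θ ≈ 102

Gamma(k,θ) with k>1 has mode (k−1)θ, so θ = 406/(k−1).
Need P(X < 1180) = 0.99 with θ tied to k this way. Start at k = 2, θ = 406: P(X<1180) ≈ 0.786.
Too low — raise k to concentrate. Iterating converges to k ≈ 4.98.
Then θ = 406/(4.98−1) ≈ 102.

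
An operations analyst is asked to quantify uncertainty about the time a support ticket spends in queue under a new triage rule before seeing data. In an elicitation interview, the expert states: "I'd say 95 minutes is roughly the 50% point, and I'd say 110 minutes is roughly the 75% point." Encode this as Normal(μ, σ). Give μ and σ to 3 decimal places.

μ = 95.000, σ = 22.239

The p-quantile of Normal(μ,σ) is μ + z_p·σ, with z_{0.5} = 0 and z_{0.75} = 0.6745.
Eliminate σ: μ = (z₂·x₁ − z₁·x₂)/(z₂ − z₁) = (0.6745·95 − (0)·110)/0.6745 = 95.000.
Then σ = (x₂ − x₁)/(z₂ − z₁) = (110 − 95)/0.6745 = 22.239.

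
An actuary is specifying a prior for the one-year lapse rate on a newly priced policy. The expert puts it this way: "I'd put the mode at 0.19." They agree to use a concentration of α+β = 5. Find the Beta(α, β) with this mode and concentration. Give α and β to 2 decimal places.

For α,β > 1 the Beta mode is (α−1)/(α+β−2). With α+β = 5, the mode is (α−1)/3.
Set (α−1)/3 = 0.19 → α = 1 + 0.19·3 = 1.57.
β = 5 − α = 3.43.

α = 1.57, β = 3.43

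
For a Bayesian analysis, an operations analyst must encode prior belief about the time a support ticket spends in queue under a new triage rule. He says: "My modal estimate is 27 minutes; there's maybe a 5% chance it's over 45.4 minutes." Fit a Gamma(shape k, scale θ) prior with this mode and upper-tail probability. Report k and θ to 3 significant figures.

k ≈ 11.3, θ ≈ 2.61

Gamma(k,θ) with k>1 has mode (k−1)θ, so θ = 27/(k−1).
Need P(X < 45.4) = 0.95 with θ tied to k this way. Start at k = 2, θ = 27: P(X<45.4) ≈ 0.501.
Too low — raise k to concentrate. Iterating converges to k ≈ 11.3.
Then θ = 27/(11.3−1) ≈ 2.61.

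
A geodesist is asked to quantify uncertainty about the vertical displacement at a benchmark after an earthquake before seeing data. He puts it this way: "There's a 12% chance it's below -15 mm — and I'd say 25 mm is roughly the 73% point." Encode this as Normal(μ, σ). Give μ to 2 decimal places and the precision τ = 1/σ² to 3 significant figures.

μ = 11.29, τ = 0.002

For Normal(μ,σ), the p-quantile is μ + z_p·σ. Here z_{0.12} = -1.175, z_{0.73} = 0.6128.
So -15 = μ − 1.175σ and 25 = μ + 0.6128σ.
Subtracting: σ = (25 − -15)/(0.6128 − (-1.175)) = 22.37.
Then μ = -15 − (-1.175)·22.37 = 11.29.
Precision τ = 1/σ² = 1/22.37² = 0.002.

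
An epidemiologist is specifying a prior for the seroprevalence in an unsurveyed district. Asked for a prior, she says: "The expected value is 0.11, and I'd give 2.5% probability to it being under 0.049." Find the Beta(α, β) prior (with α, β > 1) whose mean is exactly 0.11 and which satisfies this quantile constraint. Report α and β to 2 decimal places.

α ≈ 7.87, β ≈ 63.67

With mean 0.11 fixed, write α = 0.11s, β = 0.89s where s = α+β.
Need P(θ < 0.049) = 0.025 under Beta(0.11s, 0.89s). Normal approximation: (q−m)/√(m(1−m)/s) ≈ z_{0.025} = -1.96, so s ≈ 0.11·0.89·(-1.96)²/(0.049−0.11)² = 101.1.
At s = 101.1: P(θ<0.049) ≈ 0.009. Adjusting to match 0.025 gives s ≈ 71.53.
So α = 0.11·71.53 ≈ 7.87, β = 0.89·71.53 ≈ 63.67.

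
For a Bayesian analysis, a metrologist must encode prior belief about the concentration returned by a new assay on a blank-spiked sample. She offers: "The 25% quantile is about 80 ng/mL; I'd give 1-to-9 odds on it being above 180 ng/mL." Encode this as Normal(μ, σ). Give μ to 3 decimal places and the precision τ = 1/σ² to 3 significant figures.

μ = 114.482, τ = 0.000383

For Normal(μ,σ), the p-quantile is μ + z_p·σ. Here z_{0.25} = -0.6745, z_{0.9} = 1.282.
So 80 = μ − 0.6745σ and 180 = μ + 1.282σ.
Subtracting: σ = (180 − 80)/(1.282 − (-0.6745)) = 51.124.
Then μ = 80 − (-0.6745)·51.124 = 114.482.
Precision τ = 1/σ² = 1/51.12² = 0.000383.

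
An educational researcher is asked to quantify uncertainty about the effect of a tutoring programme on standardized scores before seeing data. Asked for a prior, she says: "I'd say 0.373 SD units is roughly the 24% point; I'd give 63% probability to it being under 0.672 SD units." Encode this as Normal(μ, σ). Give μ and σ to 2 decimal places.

μ = 0.58, σ = 0.29

The p-quantile of Normal(μ,σ) is μ + z_p·σ, with z_{0.24} = -0.7063 and z_{0.63} = 0.3319.
Eliminate σ: μ = (z₂·x₁ − z₁·x₂)/(z₂ − z₁) = (0.3319·0.373 − (-0.7063)·0.672)/1.038 = 0.58.
Then σ = (x₂ − x₁)/(z₂ − z₁) = (0.672 − 0.373)/1.038 = 0.29.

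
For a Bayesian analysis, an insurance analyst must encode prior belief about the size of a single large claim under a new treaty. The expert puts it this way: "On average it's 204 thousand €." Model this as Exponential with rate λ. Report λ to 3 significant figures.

λ ≈ 0.0049

Exponential mean = 1/λ, so λ = 1/204.0 = 0.0049.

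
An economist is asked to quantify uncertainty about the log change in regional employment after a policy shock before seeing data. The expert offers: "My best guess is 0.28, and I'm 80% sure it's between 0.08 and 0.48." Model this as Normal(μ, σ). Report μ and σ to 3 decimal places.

μ = 0.280, σ = 0.156

A symmetric 80% interval runs μ ± z·σ with z = 1.282.
Half-width = 0.2, so σ = 0.2/1.282 = 0.156.
μ is the stated best guess, 0.280.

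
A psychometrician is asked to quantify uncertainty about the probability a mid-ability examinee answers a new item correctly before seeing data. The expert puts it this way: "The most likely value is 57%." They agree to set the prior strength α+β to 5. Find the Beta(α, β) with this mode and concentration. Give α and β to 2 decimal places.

For α,β > 1 the Beta mode is (α−1)/(α+β−2). With α+β = 5, the mode is (α−1)/3.
Set (α−1)/3 = 0.57 → α = 1 + 0.57·3 = 2.71.
β = 5 − α = 2.29.

α = 2.71, β = 2.29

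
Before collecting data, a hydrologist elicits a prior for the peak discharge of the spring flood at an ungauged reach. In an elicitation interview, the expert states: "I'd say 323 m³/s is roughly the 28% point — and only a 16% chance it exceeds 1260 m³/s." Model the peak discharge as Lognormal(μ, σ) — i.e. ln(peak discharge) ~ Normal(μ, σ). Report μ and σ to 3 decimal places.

μ ≈ 6.281, σ ≈ 0.863

If T ~ Lognormal(μ,σ) then ln T ~ Normal(μ,σ), so the p-quantile of ln T is μ + z_p·σ.
ln(323) = 5.778 and ln(1260) = 7.139; z_{0.28} = -0.5828, z_{0.84} = 0.9945.
σ = (7.139 − 5.778)/(0.9945 − (-0.5828)) = 0.863.
μ = 5.778 − (-0.5828)·0.863 = 6.281.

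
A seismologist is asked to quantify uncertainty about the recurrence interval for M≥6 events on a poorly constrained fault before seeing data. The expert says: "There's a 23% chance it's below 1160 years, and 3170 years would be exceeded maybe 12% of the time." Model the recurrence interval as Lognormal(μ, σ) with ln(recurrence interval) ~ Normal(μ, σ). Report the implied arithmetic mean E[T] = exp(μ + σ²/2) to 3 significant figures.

If T ~ Lognormal(μ,σ) then ln T ~ Normal(μ,σ), so the p-quantile of ln T is μ + z_p·σ.
ln(1160) = 7.056 and ln(3170) = 8.061; z_{0.23} = -0.7388, z_{0.88} = 1.175.
σ = (8.061 − 7.056)/(1.175 − (-0.7388)) = 0.525.
μ = 7.056 − (-0.7388)·0.525 = 7.444.
E[T] = exp(μ + σ²/2) = exp(7.444 + 0.1380) = 1960 years.

E[T] ≈ 1960 years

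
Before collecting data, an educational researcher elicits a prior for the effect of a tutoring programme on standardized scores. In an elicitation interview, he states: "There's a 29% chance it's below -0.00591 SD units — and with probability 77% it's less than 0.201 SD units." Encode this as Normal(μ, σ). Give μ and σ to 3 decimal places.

μ = 0.083, σ = 0.160

The p-quantile of Normal(μ,σ) is μ + z_p·σ, with z_{0.29} = -0.5534 and z_{0.77} = 0.7388.
Eliminate σ: μ = (z₂·x₁ − z₁·x₂)/(z₂ − z₁) = (0.7388·-0.00591 − (-0.5534)·0.201)/1.292 = 0.083.
Then σ = (x₂ − x₁)/(z₂ − z₁) = (0.201 − -0.00591)/1.292 = 0.160.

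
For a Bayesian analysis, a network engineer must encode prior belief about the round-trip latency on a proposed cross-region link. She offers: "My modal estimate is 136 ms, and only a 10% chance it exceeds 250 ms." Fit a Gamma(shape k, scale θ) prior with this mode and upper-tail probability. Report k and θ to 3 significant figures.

k ≈ 6.15, θ ≈ 26.4

Gamma(k,θ) with k>1 has mode (k−1)θ, so θ = 136/(k−1).
Need P(X < 250) = 0.9 with θ tied to k this way. Start at k = 2, θ = 136: P(X<250) ≈ 0.548.
Too low — raise k to concentrate. Iterating converges to k ≈ 6.15.
Then θ = 136/(6.15−1) ≈ 26.4.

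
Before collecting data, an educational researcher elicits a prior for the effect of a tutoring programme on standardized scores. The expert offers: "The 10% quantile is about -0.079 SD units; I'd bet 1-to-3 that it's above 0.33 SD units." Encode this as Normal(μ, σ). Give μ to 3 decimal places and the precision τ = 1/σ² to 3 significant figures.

μ = 0.189, τ = 22.9

The p-quantile of Normal(μ,σ) is μ + z_p·σ, with z_{0.1} = -1.282 and z_{0.75} = 0.6745.
Eliminate σ: μ = (z₂·x₁ − z₁·x₂)/(z₂ − z₁) = (0.6745·-0.079 − (-1.282)·0.33)/1.956 = 0.189.
Then σ = (x₂ − x₁)/(z₂ − z₁) = (0.33 − -0.079)/1.956 = 0.209.
Precision τ = 1/σ² = 1/0.2091² = 22.9.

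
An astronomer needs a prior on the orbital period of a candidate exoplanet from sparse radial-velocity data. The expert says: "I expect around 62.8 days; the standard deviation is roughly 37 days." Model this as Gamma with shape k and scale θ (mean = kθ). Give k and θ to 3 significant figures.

k ≈ 2.88, θ ≈ 21.8

For Gamma(k, scale θ): mean = kθ, variance = kθ², so CV = 1/√k.
CV = SD/mean = 37/62.8 = 0.5892, hence k = 1/CV² = 2.88.
Then θ = mean/k = 62.8/2.88 = 21.8.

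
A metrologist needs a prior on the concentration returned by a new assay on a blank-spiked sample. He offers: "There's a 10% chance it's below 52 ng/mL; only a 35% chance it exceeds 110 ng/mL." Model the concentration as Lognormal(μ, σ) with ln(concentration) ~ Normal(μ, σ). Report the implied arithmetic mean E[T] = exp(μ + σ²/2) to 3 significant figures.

E[T] ≈ 102 ng/mL

If T ~ Lognormal(μ,σ) then ln T ~ Normal(μ,σ), so the p-quantile of ln T is μ + z_p·σ.
ln(52) = 3.951 and ln(110) = 4.7; z_{0.1} = -1.282, z_{0.65} = 0.3853.
σ = (4.7 − 3.951)/(0.3853 − (-1.282)) = 0.449.
μ = 3.951 − (-1.282)·0.449 = 4.527.
E[T] = exp(μ + σ²/2) = exp(4.527 + 0.1010) = 102 ng/mL.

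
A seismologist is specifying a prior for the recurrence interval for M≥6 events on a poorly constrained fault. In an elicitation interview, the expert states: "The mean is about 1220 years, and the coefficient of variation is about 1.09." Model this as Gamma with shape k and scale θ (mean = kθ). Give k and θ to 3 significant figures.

k ≈ 0.842, θ ≈ 1450

For Gamma(k, scale θ): mean = kθ, variance = kθ², so CV = 1/√k.
CV = 1.09, hence k = 1/CV² = 0.842.
Then θ = mean/k = 1220/0.842 = 1450.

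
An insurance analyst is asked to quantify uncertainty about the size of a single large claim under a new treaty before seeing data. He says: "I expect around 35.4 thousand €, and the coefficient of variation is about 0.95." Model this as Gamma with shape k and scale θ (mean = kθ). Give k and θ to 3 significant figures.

For Gamma(k, scale θ): mean = kθ, variance = kθ², so CV = 1/√k.
CV = 0.95, hence k = 1/CV² = 1.11.
Then θ = mean/k = 35.4/1.11 = 31.9.

k ≈ 1.11, θ ≈ 31.9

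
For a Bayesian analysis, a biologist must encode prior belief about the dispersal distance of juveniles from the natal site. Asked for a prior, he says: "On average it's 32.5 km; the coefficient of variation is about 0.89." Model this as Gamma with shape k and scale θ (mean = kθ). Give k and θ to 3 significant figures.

For Gamma(k, scale θ): mean = kθ, variance = kθ², so CV = 1/√k.
CV = 0.89, hence k = 1/CV² = 1.26.
Then θ = mean/k = 32.5/1.26 = 25.7.

k ≈ 1.26, θ ≈ 25.7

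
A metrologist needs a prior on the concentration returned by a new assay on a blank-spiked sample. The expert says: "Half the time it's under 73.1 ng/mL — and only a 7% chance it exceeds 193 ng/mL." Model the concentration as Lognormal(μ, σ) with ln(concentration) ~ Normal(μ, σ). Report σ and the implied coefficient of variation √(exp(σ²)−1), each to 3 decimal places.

σ ≈ 0.658, CV ≈ 0.736

If T ~ Lognormal(μ,σ) then ln T ~ Normal(μ,σ), so the p-quantile of ln T is μ + z_p·σ.
ln(73.1) = 4.292 and ln(193) = 5.263; z_{0.5} = 0, z_{0.93} = 1.476.
σ = (5.263 − 4.292)/(1.476 − (0)) = 0.658.
μ = 4.292 − (0)·0.658 = 4.292.
CV = √(exp(σ²)−1) = √(exp(0.4328)−1) = 0.736.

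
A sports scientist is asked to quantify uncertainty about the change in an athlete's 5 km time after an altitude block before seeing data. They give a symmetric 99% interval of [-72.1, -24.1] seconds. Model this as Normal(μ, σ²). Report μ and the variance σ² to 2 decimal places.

A symmetric 99% interval runs μ ± z·σ with z = 2.576.
Half-width = 24, so σ = 24/2.576 = 9.317 and σ² = 86.81.
μ is the interval midpoint, -48.10.

μ = -48.10, σ² = 86.81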